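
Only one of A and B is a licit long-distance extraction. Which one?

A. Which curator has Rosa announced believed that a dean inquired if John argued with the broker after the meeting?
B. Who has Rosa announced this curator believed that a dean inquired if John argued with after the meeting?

In B, the wh-phrase is extracted from inside a wh-island (introduced by "if"), which blocks movement.
In A, the extraction path crosses only that-complement boundaries, which are transparent.
So A is grammatical.

A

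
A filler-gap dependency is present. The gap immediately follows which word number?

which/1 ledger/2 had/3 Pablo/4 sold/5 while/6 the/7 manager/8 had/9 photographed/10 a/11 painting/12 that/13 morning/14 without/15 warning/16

5

The displaced element is "which ledger" (word 2).
It functions as the direct object of "sold", so the gap sits immediately after word 5 ("sold").
Base order: Pablo had sold which ledger while the manager had photographed a painting that morning without warning.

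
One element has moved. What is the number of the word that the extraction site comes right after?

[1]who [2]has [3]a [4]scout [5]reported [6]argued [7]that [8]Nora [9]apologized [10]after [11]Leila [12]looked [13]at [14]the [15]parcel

5

The displaced element is "who" (word 1).
It is linked across 1 clause boundary (Ø).
It functions as the subject of "argued", so the gap sits immediately after word 5 ("reported").
Base order: A scout has reported that who argued that Nora apologized after Leila looked at the parcel.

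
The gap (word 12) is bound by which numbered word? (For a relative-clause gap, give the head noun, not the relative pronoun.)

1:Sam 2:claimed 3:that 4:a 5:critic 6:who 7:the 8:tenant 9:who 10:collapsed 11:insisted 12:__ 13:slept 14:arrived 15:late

5

The gap at 12 is the subject of "slept", inside a relative clause.
The relative pronoun is "who" (word 6); it is bound by the head noun immediately before it.
Its filler is the head noun "critic", at word 5.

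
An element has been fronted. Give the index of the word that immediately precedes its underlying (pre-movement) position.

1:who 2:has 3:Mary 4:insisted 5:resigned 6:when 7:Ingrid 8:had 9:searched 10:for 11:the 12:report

The displaced element is "who" (word 1).
It is linked across 1 clause boundary (Ø).
It functions as the subject of "resigned", so the gap sits immediately after word 4 ("insisted").
Base order: Mary has insisted that who resigned when Ingrid had searched for the report.

4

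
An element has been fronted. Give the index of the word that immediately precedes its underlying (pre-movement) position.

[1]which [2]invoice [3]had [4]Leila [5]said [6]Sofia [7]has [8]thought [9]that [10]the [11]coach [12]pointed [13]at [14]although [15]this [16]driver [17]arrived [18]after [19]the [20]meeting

13

The displaced element is "which invoice" (word 2).
It is linked across 2 clause boundaries (Ø → that).
It functions as the object of the preposition "at" of "pointed", so the gap sits immediately after word 13 ("at").
Base order: Leila had said Sofia has thought that the coach pointed at which invoice although this driver arrived after the meeting.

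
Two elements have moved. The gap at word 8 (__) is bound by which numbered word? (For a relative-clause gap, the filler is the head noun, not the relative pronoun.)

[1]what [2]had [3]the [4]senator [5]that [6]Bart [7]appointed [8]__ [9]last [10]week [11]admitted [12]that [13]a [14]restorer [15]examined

The marked gap is inside the relative clause, the direct object of "appointed".
Its filler is the head noun "senator" (via "that"), at word 4.
(The other dependency links word 1 to a gap after word 15.)

4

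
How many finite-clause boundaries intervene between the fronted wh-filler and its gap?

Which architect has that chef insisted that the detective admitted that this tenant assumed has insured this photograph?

"which architect" is extracted from the subject of "insured".
Boundaries crossed, outermost first: [that], [that], [Ø] — 3 in total.

3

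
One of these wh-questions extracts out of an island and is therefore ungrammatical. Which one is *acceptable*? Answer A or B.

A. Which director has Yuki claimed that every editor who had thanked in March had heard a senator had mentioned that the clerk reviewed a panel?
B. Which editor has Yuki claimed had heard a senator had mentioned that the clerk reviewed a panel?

B

In A, the wh-phrase is extracted from inside a complex-NP island (relative clause) (introduced by "who"), which blocks movement.
In B, the extraction path crosses only that-complement boundaries, which are transparent.
So B is grammatical.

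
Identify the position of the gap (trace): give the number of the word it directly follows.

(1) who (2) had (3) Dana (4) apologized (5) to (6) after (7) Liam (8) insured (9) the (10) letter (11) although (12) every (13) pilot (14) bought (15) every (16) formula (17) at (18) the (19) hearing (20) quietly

5

The displaced element is "who" (word 1).
It functions as the object of the preposition "to" of "apologized", so the gap sits immediately after word 5 ("to").
Base order: Dana had apologized to who after Liam insured the letter although every pilot bought every formula at the hearing quietly.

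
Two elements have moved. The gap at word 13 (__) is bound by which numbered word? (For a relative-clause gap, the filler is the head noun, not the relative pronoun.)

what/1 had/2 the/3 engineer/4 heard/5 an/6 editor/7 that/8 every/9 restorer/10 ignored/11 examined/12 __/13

1

The marked gap is the direct object of "examined".
Its filler is the fronted wh-phrase "what", at word 1.
(The other dependency links word 7 to a gap after word 11.)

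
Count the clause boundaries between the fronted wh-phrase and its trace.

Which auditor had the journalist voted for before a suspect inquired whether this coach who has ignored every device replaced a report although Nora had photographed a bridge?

0

"which auditor" originates inside the matrix clause — no clause boundary is crossed.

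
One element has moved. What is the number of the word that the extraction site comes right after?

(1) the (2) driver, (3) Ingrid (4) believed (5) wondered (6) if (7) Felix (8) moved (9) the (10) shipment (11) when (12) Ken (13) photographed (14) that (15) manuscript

The displaced element is "the driver" (word 2).
It is linked across 1 clause boundary (Ø).
It functions as the subject of "wondered", so the gap sits immediately after word 4 ("believed").
Base order: Ingrid believed that the driver wondered if Felix moved the shipment when Ken photographed that manuscript.

4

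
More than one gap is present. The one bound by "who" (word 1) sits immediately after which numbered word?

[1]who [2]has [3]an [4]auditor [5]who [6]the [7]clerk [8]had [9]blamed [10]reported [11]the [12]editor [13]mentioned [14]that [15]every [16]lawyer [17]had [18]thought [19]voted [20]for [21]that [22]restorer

The displaced element is "who" (word 1).
It is linked across 3 clause boundaries (Ø → that → Ø).
It functions as the subject of "voted", so the gap sits immediately after word 18 ("thought").
Base order: An auditor who the clerk had blamed has reported the editor mentioned that every lawyer had thought that who voted for that restorer.

18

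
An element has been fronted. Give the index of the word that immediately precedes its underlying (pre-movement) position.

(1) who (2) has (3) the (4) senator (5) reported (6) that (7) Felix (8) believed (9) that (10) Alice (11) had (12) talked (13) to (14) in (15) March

13

The displaced element is "who" (word 1).
It is linked across 2 clause boundaries (that → that).
It functions as the object of the preposition "to" of "talked", so the gap sits immediately after word 13 ("to").
Base order: The senator has reported that Felix believed that Alice had talked to who in March.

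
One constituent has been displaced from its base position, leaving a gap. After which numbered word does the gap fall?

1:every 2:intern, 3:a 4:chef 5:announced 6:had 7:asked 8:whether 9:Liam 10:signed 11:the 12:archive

The displaced element is "every intern" (word 2).
It is linked across 1 clause boundary (Ø).
It functions as the subject of "asked", so the gap sits immediately after word 5 ("announced").
Base order: A chef announced that every intern had asked whether Liam signed the archive.

5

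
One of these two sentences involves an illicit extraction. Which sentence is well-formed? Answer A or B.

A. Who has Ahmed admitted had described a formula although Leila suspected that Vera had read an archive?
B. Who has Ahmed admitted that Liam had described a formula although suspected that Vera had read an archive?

In B, the wh-phrase is extracted from inside an adjunct island (introduced by "although"), which blocks movement.
In A, the extraction path crosses only that-complement boundaries, which are transparent.
So A is grammatical.

A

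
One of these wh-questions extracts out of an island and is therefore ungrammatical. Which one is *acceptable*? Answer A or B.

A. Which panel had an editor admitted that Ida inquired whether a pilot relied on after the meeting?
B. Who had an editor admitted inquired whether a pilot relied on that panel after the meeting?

In A, the wh-phrase is extracted from inside a wh-island (introduced by "whether"), which blocks movement.
In B, the extraction path crosses only that-complement boundaries, which are transparent.
So B is grammatical.

B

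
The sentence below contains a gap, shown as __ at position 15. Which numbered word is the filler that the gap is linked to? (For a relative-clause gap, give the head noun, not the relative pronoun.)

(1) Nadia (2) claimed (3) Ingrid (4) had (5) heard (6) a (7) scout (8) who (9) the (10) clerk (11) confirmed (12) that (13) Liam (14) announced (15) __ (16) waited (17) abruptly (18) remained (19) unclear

7

The gap at 15 is the subject of "waited", inside a relative clause.
The relative pronoun is "who" (word 8); it is bound by the head noun immediately before it.
Its filler is the head noun "scout", at word 7.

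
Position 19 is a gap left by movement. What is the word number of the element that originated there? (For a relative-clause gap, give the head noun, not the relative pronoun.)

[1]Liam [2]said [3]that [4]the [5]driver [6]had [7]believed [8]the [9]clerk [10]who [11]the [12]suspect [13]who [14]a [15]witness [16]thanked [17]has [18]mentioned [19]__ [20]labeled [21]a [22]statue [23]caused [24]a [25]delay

The gap at 19 is the subject of "labeled", inside a relative clause.
The relative pronoun is "who" (word 10); it is bound by the head noun immediately before it.
Its filler is the head noun "clerk", at word 9.

9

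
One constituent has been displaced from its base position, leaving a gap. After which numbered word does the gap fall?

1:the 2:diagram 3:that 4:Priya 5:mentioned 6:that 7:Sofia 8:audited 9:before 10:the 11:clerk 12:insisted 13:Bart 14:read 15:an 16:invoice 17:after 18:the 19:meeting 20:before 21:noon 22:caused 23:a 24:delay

The displaced element is "the diagram" (word 2).
It is linked across 1 clause boundary (that).
It functions as the direct object of "audited", so the gap sits immediately after word 8 ("audited").
Base order: Priya mentioned that Sofia audited the diagram before the clerk insisted Bart read an invoice after the meeting before noon.

8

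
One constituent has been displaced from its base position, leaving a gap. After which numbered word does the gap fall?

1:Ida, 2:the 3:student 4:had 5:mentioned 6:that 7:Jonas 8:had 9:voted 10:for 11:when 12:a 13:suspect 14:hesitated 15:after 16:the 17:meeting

10

The displaced element is "Ida" (word 1).
It is linked across 1 clause boundary (that).
It functions as the object of the preposition "for" of "voted", so the gap sits immediately after word 10 ("for").
Base order: The student had mentioned that Jonas had voted for Ida when a suspect hesitated after the meeting.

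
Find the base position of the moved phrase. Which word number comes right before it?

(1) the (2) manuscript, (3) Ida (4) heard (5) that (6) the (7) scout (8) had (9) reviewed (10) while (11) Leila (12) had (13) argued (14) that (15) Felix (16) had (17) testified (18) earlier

9

The displaced element is "the manuscript" (word 2).
It is linked across 1 clause boundary (that).
It functions as the direct object of "reviewed", so the gap sits immediately after word 9 ("reviewed").
Base order: Ida heard that the scout had reviewed the manuscript while Leila had argued that Felix had testified earlier.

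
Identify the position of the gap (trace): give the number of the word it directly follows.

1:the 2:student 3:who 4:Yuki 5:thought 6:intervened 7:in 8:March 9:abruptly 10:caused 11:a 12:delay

The displaced element is "the student" (word 2).
It is linked across 1 clause boundary (Ø).
It functions as the subject of "intervened", so the gap sits immediately after word 5 ("thought").
Base order: Yuki thought that the student intervened in March abruptly.

5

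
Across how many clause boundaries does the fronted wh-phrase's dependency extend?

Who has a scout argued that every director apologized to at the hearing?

"who" is extracted from the PP object of "apologized".
Boundaries crossed, outermost first: [that] — 1 in total.

1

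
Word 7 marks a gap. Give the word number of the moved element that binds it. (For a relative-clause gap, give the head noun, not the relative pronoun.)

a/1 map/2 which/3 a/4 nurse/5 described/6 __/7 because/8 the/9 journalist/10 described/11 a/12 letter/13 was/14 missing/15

The gap at 7 is the object of "described", inside a relative clause.
The relative pronoun is "which" (word 3); it is bound by the head noun immediately before it.
Its filler is the head noun "map", at word 2.

2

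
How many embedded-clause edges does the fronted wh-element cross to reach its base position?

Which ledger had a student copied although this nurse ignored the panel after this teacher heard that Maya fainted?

0

"which ledger" originates inside the matrix clause — no clause boundary is crossed.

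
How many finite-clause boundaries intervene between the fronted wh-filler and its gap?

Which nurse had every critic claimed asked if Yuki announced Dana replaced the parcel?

1

"which nurse" is extracted from the subject of "asked".
Boundaries crossed, outermost first: [Ø] — 1 in total.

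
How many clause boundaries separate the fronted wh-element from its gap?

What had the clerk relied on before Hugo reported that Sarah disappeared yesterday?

0

"what" originates inside the matrix clause — no clause boundary is crossed.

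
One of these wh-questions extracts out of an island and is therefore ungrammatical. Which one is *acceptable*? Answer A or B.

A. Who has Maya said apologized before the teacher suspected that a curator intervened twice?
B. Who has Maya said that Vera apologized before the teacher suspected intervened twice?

A

In B, the wh-phrase is extracted from inside an adjunct island (introduced by "before"), which blocks movement.
In A, the extraction path crosses only that-complement boundaries, which are transparent.
So A is grammatical.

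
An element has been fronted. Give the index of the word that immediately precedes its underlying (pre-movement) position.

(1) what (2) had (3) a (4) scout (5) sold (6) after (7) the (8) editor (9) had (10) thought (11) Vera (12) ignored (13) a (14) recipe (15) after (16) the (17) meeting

The displaced element is "what" (word 1).
It functions as the direct object of "sold", so the gap sits immediately after word 5 ("sold").
Base order: A scout had sold what after the editor had thought Vera ignored a recipe after the meeting.

5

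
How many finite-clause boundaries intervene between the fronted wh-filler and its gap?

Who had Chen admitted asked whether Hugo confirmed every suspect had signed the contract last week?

"who" is extracted from the subject of "asked".
Boundaries crossed, outermost first: [Ø] — 1 in total.

1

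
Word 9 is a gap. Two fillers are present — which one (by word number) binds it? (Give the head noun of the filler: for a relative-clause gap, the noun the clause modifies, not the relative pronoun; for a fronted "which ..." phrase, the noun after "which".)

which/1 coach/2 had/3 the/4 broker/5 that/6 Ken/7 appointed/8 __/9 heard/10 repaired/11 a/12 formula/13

5

The marked gap is inside the relative clause, the direct object of "appointed".
Its filler is the head noun "broker" (via "that"), at word 5.
(The other dependency links word 2 to a gap after word 10.)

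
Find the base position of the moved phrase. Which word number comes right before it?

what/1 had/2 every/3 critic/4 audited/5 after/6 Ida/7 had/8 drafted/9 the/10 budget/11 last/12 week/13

5

The displaced element is "what" (word 1).
It functions as the direct object of "audited", so the gap sits immediately after word 5 ("audited").
Base order: Every critic had audited what after Ida had drafted the budget last week.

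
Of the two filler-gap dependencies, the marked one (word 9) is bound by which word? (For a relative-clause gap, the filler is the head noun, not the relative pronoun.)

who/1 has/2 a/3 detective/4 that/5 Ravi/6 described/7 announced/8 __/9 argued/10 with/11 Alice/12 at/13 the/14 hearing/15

1

The marked gap is the subject of "argued".
Its filler is the fronted wh-phrase "who", at word 1.
(The other dependency links word 4 to a gap after word 7.)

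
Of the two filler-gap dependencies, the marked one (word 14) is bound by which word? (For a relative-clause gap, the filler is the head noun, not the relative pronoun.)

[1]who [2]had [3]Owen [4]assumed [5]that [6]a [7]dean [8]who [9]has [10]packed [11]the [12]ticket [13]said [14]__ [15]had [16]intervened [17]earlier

The marked gap is the subject of "intervened".
Its filler is the fronted wh-phrase "who", at word 1.
(The other dependency links word 7 to a gap after word 8.)

1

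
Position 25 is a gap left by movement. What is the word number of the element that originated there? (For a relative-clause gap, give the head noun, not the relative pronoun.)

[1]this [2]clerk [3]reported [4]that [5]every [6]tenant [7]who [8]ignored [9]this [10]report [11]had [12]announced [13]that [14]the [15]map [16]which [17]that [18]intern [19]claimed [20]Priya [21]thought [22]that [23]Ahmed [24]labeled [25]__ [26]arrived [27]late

The gap at 25 is the object of "labeled", inside a relative clause.
The relative pronoun is "which" (word 16); it is bound by the head noun immediately before it.
Its filler is the head noun "map", at word 15.

15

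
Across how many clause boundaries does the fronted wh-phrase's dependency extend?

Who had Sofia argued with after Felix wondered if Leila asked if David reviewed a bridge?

"who" originates inside the matrix clause — no clause boundary is crossed.

0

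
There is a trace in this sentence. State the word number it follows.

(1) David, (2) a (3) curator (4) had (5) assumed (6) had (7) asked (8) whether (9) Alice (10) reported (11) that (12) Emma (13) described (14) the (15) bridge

The displaced element is "David" (word 1).
It is linked across 1 clause boundary (Ø).
It functions as the subject of "asked", so the gap sits immediately after word 5 ("assumed").
Base order: A curator had assumed David had asked whether Alice reported that Emma described the bridge.

5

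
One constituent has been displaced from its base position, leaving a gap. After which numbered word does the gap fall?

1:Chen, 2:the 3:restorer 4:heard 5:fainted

The displaced element is "Chen" (word 1).
It is linked across 1 clause boundary (Ø).
It functions as the subject of "fainted", so the gap sits immediately after word 4 ("heard").
Base order: The restorer heard Chen fainted.

4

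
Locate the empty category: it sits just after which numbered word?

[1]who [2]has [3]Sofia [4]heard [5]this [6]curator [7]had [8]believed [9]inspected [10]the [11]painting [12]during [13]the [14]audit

The displaced element is "who" (word 1).
It is linked across 2 clause boundaries (Ø → Ø).
It functions as the subject of "inspected", so the gap sits immediately after word 8 ("believed").
Base order: Sofia has heard this curator had believed who inspected the painting during the audit.

8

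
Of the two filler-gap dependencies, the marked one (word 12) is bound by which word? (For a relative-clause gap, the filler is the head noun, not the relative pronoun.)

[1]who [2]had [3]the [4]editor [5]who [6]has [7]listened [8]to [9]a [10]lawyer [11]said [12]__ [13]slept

1

The marked gap is the subject of "slept".
Its filler is the fronted wh-phrase "who", at word 1.
(The other dependency links word 4 to a gap after word 5.)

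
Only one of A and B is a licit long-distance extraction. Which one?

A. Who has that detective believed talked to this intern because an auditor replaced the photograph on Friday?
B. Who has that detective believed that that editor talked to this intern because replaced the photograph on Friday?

A

In B, the wh-phrase is extracted from inside an adjunct island (introduced by "because"), which blocks movement.
In A, the extraction path crosses only that-complement boundaries, which are transparent.
So A is grammatical.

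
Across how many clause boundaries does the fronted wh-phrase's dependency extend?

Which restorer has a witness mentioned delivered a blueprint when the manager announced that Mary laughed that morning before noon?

1

"which restorer" is extracted from the subject of "delivered".
Boundaries crossed, outermost first: [Ø] — 1 in total.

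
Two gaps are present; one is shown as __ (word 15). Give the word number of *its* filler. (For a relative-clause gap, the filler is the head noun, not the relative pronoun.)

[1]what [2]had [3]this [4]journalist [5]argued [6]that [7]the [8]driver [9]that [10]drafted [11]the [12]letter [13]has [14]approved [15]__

1

The marked gap is the direct object of "approved".
Its filler is the fronted wh-phrase "what", at word 1.
(The other dependency links word 8 to a gap after word 9.)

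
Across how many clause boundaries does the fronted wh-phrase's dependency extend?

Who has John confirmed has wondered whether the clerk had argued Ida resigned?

"who" is extracted from the subject of "wondered".
Boundaries crossed, outermost first: [Ø] — 1 in total.

1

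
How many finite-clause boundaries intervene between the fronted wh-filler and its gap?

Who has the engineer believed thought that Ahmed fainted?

"who" is extracted from the subject of "thought".
Boundaries crossed, outermost first: [Ø] — 1 in total.

1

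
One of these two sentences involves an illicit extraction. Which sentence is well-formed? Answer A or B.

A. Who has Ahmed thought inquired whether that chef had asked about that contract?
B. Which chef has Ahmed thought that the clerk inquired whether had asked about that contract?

In B, the wh-phrase is extracted from inside a wh-island (introduced by "whether"), which blocks movement.
In A, the extraction path crosses only that-complement boundaries, which are transparent.
So A is grammatical.

A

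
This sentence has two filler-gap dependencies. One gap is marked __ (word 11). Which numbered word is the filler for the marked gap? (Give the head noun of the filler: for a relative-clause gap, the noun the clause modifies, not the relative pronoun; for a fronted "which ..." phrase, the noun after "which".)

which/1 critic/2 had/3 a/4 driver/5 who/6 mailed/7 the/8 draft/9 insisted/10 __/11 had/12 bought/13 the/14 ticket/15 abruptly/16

2

The marked gap is the subject of "bought".
Its filler is the fronted wh-phrase "which critic", at word 2.
(The other dependency links word 5 to a gap after word 6.)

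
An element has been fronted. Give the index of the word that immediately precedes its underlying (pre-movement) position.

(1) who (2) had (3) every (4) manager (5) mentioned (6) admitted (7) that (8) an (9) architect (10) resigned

The displaced element is "who" (word 1).
It is linked across 1 clause boundary (Ø).
It functions as the subject of "admitted", so the gap sits immediately after word 5 ("mentioned").
Base order: Every manager had mentioned that who admitted that an architect resigned.

5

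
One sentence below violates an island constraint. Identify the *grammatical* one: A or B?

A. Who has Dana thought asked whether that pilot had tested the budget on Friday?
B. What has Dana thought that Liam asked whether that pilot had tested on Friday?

In B, the wh-phrase is extracted from inside a wh-island (introduced by "whether"), which blocks movement.
In A, the extraction path crosses only that-complement boundaries, which are transparent.
So A is grammatical.

A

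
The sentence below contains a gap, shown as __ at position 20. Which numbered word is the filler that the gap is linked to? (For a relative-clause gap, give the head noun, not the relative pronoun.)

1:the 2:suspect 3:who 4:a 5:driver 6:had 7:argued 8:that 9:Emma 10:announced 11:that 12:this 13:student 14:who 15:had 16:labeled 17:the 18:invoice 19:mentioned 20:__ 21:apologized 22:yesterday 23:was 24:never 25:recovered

The gap at 20 is the subject of "apologized", inside a relative clause.
The relative pronoun is "who" (word 3); it is bound by the head noun immediately before it.
Its filler is the head noun "suspect", at word 2.

2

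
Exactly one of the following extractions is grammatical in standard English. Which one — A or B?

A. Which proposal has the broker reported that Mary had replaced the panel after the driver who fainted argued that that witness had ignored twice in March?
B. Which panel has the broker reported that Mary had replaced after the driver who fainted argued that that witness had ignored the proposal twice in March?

B

In A, the wh-phrase is extracted from inside an adjunct island (introduced by "after"), which blocks movement.
In B, the extraction path crosses only that-complement boundaries, which are transparent.
So B is grammatical.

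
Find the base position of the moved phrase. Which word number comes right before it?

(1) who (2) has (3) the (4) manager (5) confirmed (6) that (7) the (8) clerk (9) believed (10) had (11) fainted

The displaced element is "who" (word 1).
It is linked across 2 clause boundaries (that → Ø).
It functions as the subject of "fainted", so the gap sits immediately after word 9 ("believed").
Base order: The manager has confirmed that the clerk believed that who had fainted.

9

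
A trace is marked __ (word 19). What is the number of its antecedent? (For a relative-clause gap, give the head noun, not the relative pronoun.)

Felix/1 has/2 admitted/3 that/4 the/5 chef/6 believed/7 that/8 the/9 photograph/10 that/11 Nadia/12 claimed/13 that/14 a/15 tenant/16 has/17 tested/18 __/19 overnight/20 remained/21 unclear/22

10

The gap at 19 is the object of "tested", inside a relative clause.
The relative pronoun is "that" (word 11); it is bound by the head noun immediately before it.
Its filler is the head noun "photograph", at word 10.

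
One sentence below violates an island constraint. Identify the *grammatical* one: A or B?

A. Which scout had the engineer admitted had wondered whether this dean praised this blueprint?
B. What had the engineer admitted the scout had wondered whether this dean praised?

In B, the wh-phrase is extracted from inside a wh-island (introduced by "whether"), which blocks movement.
In A, the extraction path crosses only that-complement boundaries, which are transparent.
So A is grammatical.

A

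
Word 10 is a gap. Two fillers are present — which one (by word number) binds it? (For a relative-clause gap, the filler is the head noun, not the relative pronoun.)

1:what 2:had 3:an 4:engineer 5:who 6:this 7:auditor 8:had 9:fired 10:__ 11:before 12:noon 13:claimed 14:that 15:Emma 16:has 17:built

The marked gap is inside the relative clause, the direct object of "fired".
Its filler is the head noun "engineer" (via "who"), at word 4.
(The other dependency links word 1 to a gap after word 17.)

4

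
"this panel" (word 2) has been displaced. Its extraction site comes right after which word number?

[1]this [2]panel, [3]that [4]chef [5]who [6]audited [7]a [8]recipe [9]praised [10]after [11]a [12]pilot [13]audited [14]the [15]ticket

The displaced element is "this panel" (word 2).
It functions as the direct object of "praised", so the gap sits immediately after word 9 ("praised").
Base order: That chef who audited a recipe praised this panel after a pilot audited the ticket.

9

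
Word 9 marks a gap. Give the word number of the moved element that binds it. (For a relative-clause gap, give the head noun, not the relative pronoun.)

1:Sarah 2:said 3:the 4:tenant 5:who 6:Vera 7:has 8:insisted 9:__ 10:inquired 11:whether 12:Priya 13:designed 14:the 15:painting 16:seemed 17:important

The gap at 9 is the subject of "inquired", inside a relative clause.
The relative pronoun is "who" (word 5); it is bound by the head noun immediately before it.
Its filler is the head noun "tenant", at word 4.

4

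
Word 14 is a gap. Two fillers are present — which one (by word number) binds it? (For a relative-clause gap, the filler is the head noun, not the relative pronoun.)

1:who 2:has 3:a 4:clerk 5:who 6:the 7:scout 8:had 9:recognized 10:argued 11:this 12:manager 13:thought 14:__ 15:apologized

The marked gap is the subject of "apologized".
Its filler is the fronted wh-phrase "who", at word 1.
(The other dependency links word 4 to a gap after word 9.)

1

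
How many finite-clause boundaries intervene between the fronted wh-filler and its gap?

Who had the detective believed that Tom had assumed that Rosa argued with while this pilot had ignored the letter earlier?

2

"who" is extracted from the PP object of "argued".
Boundaries crossed, outermost first: [that], [that] — 2 in total.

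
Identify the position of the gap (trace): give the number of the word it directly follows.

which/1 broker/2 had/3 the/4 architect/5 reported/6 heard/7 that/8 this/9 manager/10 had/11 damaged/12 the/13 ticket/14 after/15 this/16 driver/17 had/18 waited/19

The displaced element is "which broker" (word 2).
It is linked across 1 clause boundary (Ø).
It functions as the subject of "heard", so the gap sits immediately after word 6 ("reported").
Base order: The architect had reported that which broker heard that this manager had damaged the ticket after this driver had waited.

6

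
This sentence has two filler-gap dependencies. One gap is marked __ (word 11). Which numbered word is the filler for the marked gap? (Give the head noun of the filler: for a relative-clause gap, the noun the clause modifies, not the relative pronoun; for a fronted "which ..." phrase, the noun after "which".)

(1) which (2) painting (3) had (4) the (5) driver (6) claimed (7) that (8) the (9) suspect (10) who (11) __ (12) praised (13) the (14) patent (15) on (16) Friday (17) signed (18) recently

9

The marked gap is inside the relative clause, the subject of "praised".
Its filler is the head noun "suspect" (via "who"), at word 9.
(The other dependency links word 2 to a gap after word 17.)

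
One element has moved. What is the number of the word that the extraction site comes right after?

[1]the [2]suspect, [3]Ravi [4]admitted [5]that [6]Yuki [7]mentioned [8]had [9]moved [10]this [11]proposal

7

The displaced element is "the suspect" (word 2).
It is linked across 2 clause boundaries (that → Ø).
It functions as the subject of "moved", so the gap sits immediately after word 7 ("mentioned").
Base order: Ravi admitted that Yuki mentioned that the suspect had moved this proposal.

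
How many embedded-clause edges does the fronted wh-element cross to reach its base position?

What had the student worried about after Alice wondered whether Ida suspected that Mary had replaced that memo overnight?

0

"what" originates inside the matrix clause — no clause boundary is crossed.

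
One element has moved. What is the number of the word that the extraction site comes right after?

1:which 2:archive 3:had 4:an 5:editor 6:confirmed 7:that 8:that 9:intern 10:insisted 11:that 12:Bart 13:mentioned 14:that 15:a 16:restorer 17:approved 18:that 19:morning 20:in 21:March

17

The displaced element is "which archive" (word 2).
It is linked across 3 clause boundaries (that → that → that).
It functions as the direct object of "approved", so the gap sits immediately after word 17 ("approved").
Base order: An editor had confirmed that that intern insisted that Bart mentioned that a restorer approved which archive that morning in March.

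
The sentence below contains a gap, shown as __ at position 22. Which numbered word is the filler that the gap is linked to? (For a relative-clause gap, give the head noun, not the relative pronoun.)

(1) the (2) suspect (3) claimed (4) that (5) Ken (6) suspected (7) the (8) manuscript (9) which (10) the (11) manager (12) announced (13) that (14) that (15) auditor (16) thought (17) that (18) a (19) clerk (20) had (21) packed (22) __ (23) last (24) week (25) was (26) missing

8

The gap at 22 is the object of "packed", inside a relative clause.
The relative pronoun is "which" (word 9); it is bound by the head noun immediately before it.
Its filler is the head noun "manuscript", at word 8.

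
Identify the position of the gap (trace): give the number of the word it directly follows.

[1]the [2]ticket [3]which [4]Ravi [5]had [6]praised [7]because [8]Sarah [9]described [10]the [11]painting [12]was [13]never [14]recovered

6

The displaced element is "the ticket" (word 2).
It functions as the direct object of "praised", so the gap sits immediately after word 6 ("praised").
Base order: Ravi had praised the ticket because Sarah described the painting.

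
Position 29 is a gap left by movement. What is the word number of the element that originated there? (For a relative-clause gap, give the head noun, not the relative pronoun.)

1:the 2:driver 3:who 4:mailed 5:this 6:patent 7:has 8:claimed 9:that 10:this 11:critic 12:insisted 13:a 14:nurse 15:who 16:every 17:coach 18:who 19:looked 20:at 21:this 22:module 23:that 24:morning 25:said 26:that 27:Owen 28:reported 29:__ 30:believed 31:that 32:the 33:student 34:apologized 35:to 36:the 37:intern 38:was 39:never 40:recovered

The gap at 29 is the subject of "believed", inside a relative clause.
The relative pronoun is "who" (word 15); it is bound by the head noun immediately before it.
Its filler is the head noun "nurse", at word 14.

14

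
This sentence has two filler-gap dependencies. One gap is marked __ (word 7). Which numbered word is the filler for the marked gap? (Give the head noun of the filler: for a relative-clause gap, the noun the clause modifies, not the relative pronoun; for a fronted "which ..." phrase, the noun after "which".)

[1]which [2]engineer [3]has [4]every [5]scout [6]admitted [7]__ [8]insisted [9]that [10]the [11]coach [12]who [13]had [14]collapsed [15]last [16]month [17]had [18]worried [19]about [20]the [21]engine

The marked gap is the subject of "insisted".
Its filler is the fronted wh-phrase "which engineer", at word 2.
(The other dependency links word 11 to a gap after word 12.)

2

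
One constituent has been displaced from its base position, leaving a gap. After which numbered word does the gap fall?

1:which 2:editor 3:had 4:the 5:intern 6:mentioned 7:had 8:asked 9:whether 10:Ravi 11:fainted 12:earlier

The displaced element is "which editor" (word 2).
It is linked across 1 clause boundary (Ø).
It functions as the subject of "asked", so the gap sits immediately after word 6 ("mentioned").
Base order: The intern had mentioned which editor had asked whether Ravi fainted earlier.

6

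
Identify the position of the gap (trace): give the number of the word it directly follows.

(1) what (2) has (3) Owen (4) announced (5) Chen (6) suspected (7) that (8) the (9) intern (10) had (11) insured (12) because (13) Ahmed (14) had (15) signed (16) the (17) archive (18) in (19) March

The displaced element is "what" (word 1).
It is linked across 2 clause boundaries (Ø → that).
It functions as the direct object of "insured", so the gap sits immediately after word 11 ("insured").
Base order: Owen has announced Chen suspected that the intern had insured what because Ahmed had signed the archive in March.

11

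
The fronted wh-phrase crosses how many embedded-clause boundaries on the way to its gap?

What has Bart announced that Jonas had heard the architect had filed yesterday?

"what" is extracted from the object of "filed".
Boundaries crossed, outermost first: [that], [Ø] — 2 in total.

2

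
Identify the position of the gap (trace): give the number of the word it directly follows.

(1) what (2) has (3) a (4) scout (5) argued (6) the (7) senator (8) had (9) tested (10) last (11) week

The displaced element is "what" (word 1).
It is linked across 1 clause boundary (Ø).
It functions as the direct object of "tested", so the gap sits immediately after word 9 ("tested").
Base order: A scout has argued the senator had tested what last week.

9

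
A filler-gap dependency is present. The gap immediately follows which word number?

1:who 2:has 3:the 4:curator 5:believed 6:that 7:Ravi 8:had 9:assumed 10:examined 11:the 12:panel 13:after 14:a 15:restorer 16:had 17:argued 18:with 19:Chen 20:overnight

The displaced element is "who" (word 1).
It is linked across 2 clause boundaries (that → Ø).
It functions as the subject of "examined", so the gap sits immediately after word 9 ("assumed").
Base order: The curator has believed that Ravi had assumed who examined the panel after a restorer had argued with Chen overnight.

9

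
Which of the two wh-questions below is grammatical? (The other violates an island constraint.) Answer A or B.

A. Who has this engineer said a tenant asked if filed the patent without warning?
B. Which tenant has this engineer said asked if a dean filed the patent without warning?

B

In A, the wh-phrase is extracted from inside a wh-island (introduced by "if"), which blocks movement.
In B, the extraction path crosses only that-complement boundaries, which are transparent.
So B is grammatical.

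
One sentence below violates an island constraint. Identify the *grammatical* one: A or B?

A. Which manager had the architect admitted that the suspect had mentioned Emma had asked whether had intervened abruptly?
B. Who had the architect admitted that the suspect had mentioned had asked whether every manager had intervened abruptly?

In A, the wh-phrase is extracted from inside a wh-island (introduced by "whether"), which blocks movement.
In B, the extraction path crosses only that-complement boundaries, which are transparent.
So B is grammatical.

B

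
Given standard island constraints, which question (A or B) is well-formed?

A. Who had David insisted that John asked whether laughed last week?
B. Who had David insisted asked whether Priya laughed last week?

In A, the wh-phrase is extracted from inside a wh-island (introduced by "whether"), which blocks movement.
In B, the extraction path crosses only that-complement boundaries, which are transparent.
So B is grammatical.

B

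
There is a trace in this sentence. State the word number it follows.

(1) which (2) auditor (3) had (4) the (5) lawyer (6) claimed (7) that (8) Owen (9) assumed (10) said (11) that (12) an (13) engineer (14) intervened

9

The displaced element is "which auditor" (word 2).
It is linked across 2 clause boundaries (that → Ø).
It functions as the subject of "said", so the gap sits immediately after word 9 ("assumed").
Base order: The lawyer had claimed that Owen assumed which auditor said that an engineer intervened.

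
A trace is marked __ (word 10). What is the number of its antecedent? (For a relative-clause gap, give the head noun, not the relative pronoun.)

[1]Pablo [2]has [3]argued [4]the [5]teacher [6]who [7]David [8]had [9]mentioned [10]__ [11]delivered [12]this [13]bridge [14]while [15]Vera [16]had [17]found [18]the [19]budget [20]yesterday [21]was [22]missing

5

The gap at 10 is the subject of "delivered", inside a relative clause.
The relative pronoun is "who" (word 6); it is bound by the head noun immediately before it.
Its filler is the head noun "teacher", at word 5.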